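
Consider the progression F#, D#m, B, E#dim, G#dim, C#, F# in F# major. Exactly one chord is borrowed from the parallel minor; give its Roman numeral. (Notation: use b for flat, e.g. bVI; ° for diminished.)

ii°

The diatonic triads in F# major are F#, G#m, A#m, B, C#, D#m, E#dim. F#, D#m, B, E#dim and C# all belong to that set. But G#dim (G#–B–D) is foreign: the diatonic ii on degree 2 is G#m, whereas G#dim comes from F# minor. It is labeled ii°.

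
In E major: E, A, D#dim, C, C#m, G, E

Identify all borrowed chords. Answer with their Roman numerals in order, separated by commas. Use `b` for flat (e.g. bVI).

bVI, bIII

E major has the diatonic set E, F#m, G#m, A, B, C#m, D#dim. E, A, D#dim and C#m all belong to that set. C (C–E–G) doesn't fit — on degree 6 E major would have C#m (vi). C is the degree-6 chord of E minor, so it is the borrowed bVI. But G (G–B–D) is foreign: the diatonic iii on degree 3 is G#m, whereas G comes from E minor. It is labeled bIII.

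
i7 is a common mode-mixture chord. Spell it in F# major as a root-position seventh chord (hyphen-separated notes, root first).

F#-A-C#-E

i7 is built on scale degree 1, which is F# in both F# major and its parallel. Stacking thirds in F# minor on F# gives F#–A–C#–E.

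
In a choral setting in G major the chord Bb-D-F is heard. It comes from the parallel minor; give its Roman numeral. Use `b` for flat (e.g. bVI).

Bb is the lowered form of scale degree 3 in G major (the diatonic degree 3 is B). Diatonically G major has Bm (iii) on that degree; Bb–D–F is instead the major chord native to G minor, so it takes the label bIII.

bIII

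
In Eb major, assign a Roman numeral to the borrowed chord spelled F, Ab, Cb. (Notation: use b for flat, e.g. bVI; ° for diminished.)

F is scale degree 2 in Eb major. F–Ab–Cb is a diminished chord — the form found in Eb minor, not the diatonic ii (Fm). Borrowed into Eb major it is written ii°.

ii°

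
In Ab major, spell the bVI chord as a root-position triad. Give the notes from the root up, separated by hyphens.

Fb-Ab-Cb

Scale degree 6 in Ab major is F. bVI uses the lowered form, Fb, taken from Ab minor. Building the major chord from the parallel minor on Fb: Fb–Ab–Cb.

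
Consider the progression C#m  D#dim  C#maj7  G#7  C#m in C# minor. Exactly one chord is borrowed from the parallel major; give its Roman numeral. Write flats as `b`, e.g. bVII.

Imaj7

C# minor has the diatonic set C#m, D#dim, E, F#m, G#, A, B (with V from harmonic minor). C#m, D#dim and G#7 are all diatonic. C#maj7 (C#–E#–G#–B#) is not: scale degree 1 in C# minor carries C#m (i). In C# major the chord on that degree is C#maj7, so here it functions as Imaj7, borrowed from the parallel major.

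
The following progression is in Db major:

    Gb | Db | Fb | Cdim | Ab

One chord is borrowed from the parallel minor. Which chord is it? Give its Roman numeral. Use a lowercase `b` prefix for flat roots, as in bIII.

The diatonic triads in Db major are Db, Ebm, Fm, Gb, Ab, Bbm, Cdim. Gb, Db, Cdim and Ab all belong to that set. Fb (Fb–Ab–Cb) doesn't fit — on degree 3 Db major would have Fm (iii). Fb is the degree-3 chord of Db minor, so it is the borrowed bIII.

bIII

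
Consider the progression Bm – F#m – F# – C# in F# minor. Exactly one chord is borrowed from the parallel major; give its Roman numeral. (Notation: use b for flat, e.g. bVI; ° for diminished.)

F# minor has the diatonic set F#m, G#dim, A, Bm, C#, D, E (with V from harmonic minor). Bm, F#m and C# all belong to that set. F# (F#–A#–C#) doesn't fit — on degree 1 F# minor would have F#m (i). F# is the degree-1 chord of F# major, so it is the borrowed I.

I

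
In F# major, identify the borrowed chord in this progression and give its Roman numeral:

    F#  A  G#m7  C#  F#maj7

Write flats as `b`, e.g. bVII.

bIII

The diatonic triads in F# major are F#, G#m, A#m, B, C#, D#m, E#dim. F#, G#m7, C# and F#maj7 are all diatonic. But A (A–C#–E) is foreign: the diatonic iii on degree 3 is A#m, whereas A comes from F# minor. It is labeled bIII.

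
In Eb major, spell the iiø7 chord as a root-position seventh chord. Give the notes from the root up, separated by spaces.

The root, F, is scale degree 2 — the same note in Eb major and Eb minor; only the chord quality changes. In Eb minor the chord on F is F–Ab–Cb–Eb.

F Ab Cb Eb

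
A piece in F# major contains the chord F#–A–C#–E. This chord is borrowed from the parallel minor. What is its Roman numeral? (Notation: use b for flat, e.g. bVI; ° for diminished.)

F# is scale degree 1 in F# major. Diatonically F# major has F# (I) on that degree; F#–A–C#–E is instead the minor-seventh chord native to F# minor, so it takes the label i7.

i7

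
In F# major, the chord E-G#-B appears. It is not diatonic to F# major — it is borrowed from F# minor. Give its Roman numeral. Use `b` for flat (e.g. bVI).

In F# major scale degree 7 is E#; E is its lowered form, from F# minor. Diatonically F# major has E#dim (vii°) on that degree; E–G#–B is instead the major chord native to F# minor, so it takes the label bVII.

bVII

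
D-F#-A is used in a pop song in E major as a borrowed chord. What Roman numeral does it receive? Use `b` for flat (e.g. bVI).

bVII

The root D is the lowered 7th scale degree — diatonically E major has D# there. D–F#–A is a major chord — the form found in E minor, not the diatonic vii° (D#dim). Borrowed into E major it is written bVII.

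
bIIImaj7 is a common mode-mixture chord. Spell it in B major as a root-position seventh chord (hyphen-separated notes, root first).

D-F#-A-C#

bIIImaj7 is built on the lowered scale degree 3. In B major degree 3 is D#; lowered it becomes D. Stacking thirds in B minor on D gives D–F#–A–C#.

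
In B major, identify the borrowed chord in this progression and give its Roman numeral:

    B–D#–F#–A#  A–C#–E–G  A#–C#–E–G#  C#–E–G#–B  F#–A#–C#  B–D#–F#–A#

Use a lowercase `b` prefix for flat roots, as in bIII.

bVII7

In B major the diatonic chords are B, C#m, D#m, E, F#, G#m, A#dim. Of the given chords, B–D#–F#–A# = Bmaj7, A#–C#–E–G# = A#m7b5, C#–E–G#–B = C#m7 and F#–A#–C# = F# are diatonic. But A–C#–E–G is foreign: the diatonic vii° on degree 7 is A#dim, whereas A7 comes from B minor. It is labeled bVII7.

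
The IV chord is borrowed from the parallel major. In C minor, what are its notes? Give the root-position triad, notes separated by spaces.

F A C

The root, F, is scale degree 4 — the same note in C minor and C major; only the chord quality changes. In C major the chord on F is F–A–C.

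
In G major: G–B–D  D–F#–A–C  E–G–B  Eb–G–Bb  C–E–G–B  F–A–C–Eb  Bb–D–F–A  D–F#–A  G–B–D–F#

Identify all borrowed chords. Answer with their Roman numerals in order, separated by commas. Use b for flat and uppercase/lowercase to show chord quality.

In G major the diatonic chords are G, Am, Bm, C, D, Em, F#dim. Of the given chords, G–B–D = G, D–F#–A–C = D7, E–G–B = Em, C–E–G–B = Cmaj7, D–F#–A = D and G–B–D–F# = Gmaj7 are diatonic. But Eb–G–Bb is foreign: the diatonic vi on degree 6 is Em, whereas Eb comes from G minor. It is labeled bVI. F–A–C–Eb is not: scale degree 7 in G major carries F#dim (vii°). In G minor the chord on that degree is F7, so here it functions as bVII7, borrowed from the parallel minor. Bb–D–F–A is not: scale degree 3 in G major carries Bm (iii). In G minor the chord on that degree is Bbmaj7, so here it functions as bIIImaj7, borrowed from the parallel minor.

bVI, bVII7, bIIImaj7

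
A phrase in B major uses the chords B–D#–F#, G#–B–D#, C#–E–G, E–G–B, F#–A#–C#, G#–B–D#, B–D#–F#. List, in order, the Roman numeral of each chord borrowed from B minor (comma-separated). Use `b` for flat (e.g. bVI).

ii°, iv

B major has the diatonic set B, C#m, D#m, E, F#, G#m, A#dim. B–D#–F# = B, G#–B–D# = G#m and F#–A#–C# = F# all belong to that set. C#–E–G doesn't fit — on degree 2 B major would have C#m (ii). C#dim is the degree-2 chord of B minor, so it is the borrowed ii°. E–G–B is not: scale degree 4 in B major carries E (IV). In B minor the chord on that degree is Em, so here it functions as iv, borrowed from the parallel minor.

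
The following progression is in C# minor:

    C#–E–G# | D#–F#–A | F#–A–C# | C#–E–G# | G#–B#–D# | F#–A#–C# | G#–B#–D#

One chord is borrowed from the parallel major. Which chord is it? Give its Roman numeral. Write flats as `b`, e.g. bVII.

The diatonic triads in C# minor (with V from harmonic minor) are C#m, D#dim, E, F#m, G#, A, B. C#–E–G# = C#m, D#–F#–A = D#dim, F#–A–C# = F#m and G#–B#–D# = G# all belong to that set. F#–A#–C# doesn't fit — on degree 4 C# minor would have F#m (iv). F# is the degree-4 chord of C# major, so it is the borrowed IV.

IV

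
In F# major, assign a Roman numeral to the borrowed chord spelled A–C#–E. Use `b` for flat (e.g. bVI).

A is the lowered form of scale degree 3 in F# major (the diatonic degree 3 is A#). The diatonic chord on degree 3 would be A#m (iii), but A–C#–E is the major chord from F# minor. As a borrowed chord it is labeled bIII.

bIII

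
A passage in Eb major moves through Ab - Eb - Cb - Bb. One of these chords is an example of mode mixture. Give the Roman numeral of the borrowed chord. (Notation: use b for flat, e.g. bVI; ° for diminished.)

Eb major has the diatonic set Eb, Fm, Gm, Ab, Bb, Cm, Ddim. Ab, Eb and Bb are all diatonic. But Cb (Cb–Eb–Gb) is foreign: the diatonic vi on degree 6 is Cm, whereas Cb comes from Eb minor. It is labeled bVI.

bVI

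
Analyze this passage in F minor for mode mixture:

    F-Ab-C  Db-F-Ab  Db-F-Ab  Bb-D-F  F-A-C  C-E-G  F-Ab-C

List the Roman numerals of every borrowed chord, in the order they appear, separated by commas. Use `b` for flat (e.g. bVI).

In F minor (with V from harmonic minor) the diatonic chords are Fm, Gdim, Ab, Bbm, C, Db, Eb. Of the given chords, F–Ab–C = Fm, Db–F–Ab = Db and C–E–G = C are diatonic. Bb–D–F is not: scale degree 4 in F minor carries Bbm (iv). In F major the chord on that degree is Bb, so here it functions as IV, borrowed from the parallel major. But F–A–C is foreign: the diatonic i on degree 1 is Fm, whereas F comes from F major. It is labeled I.

IV, I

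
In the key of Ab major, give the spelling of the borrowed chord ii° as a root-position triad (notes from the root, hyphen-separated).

ii° is built on scale degree 2, which is Bb in both Ab major and its parallel. Stacking thirds in Ab minor on Bb gives Bb–Db–Fb.

Bb-Db-Fb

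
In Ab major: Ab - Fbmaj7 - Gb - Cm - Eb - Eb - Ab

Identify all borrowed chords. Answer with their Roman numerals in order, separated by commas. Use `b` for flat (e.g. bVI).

bVImaj7, bVII

In Ab major the diatonic chords are Ab, Bbm, Cm, Db, Eb, Fm, Gdim. Ab, Cm and Eb are all diatonic. Fbmaj7 (Fb–Ab–Cb–Eb) doesn't fit — on degree 6 Ab major would have Fm (vi). Fbmaj7 is the degree-6 chord of Ab minor, so it is the borrowed bVImaj7. Gb (Gb–Bb–Db) is not: scale degree 7 in Ab major carries Gdim (vii°). In Ab minor the chord on that degree is Gb, so here it functions as bVII, borrowed from the parallel minor.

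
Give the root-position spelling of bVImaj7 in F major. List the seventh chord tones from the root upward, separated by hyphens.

Db-F-Ab-C

The root of bVImaj7 is the lowered 6th degree: D becomes Db. In F minor the chord on Db is Db–F–Ab–C.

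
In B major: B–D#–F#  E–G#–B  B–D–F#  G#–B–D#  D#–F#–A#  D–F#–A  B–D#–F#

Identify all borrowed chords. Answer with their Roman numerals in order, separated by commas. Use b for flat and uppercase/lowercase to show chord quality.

i, bIII

The diatonic triads in B major are B, C#m, D#m, E, F#, G#m, A#dim. B–D#–F# = B, E–G#–B = E, G#–B–D# = G#m and D#–F#–A# = D#m all belong to that set. B–D–F# is not: scale degree 1 in B major carries B (I). In B minor the chord on that degree is Bm, so here it functions as i, borrowed from the parallel minor. D–F#–A is not: scale degree 3 in B major carries D#m (iii). In B minor the chord on that degree is D, so here it functions as bIII, borrowed from the parallel minor.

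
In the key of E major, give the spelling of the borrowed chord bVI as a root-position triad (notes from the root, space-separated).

The root of bVI is the lowered 6th degree: C# becomes C. Building the major chord from the parallel minor on C: C–E–G.

C E G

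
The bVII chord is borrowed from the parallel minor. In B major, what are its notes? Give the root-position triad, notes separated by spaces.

A C# E

bVII is built on the lowered scale degree 7. In B major degree 7 is A#; lowered it becomes A. Building the major chord from the parallel minor on A: A–C#–E.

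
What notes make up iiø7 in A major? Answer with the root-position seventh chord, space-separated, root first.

B D F A

The root, B, is scale degree 2 — the same note in A major and A minor; only the chord quality changes. Building the half-diminished-seventh chord from the parallel minor on B: B–D–F–A.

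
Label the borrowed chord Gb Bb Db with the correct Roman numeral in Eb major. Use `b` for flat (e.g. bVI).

bIII

The root Gb is the lowered 3rd scale degree — diatonically Eb major has G there. The diatonic chord on degree 3 would be Gm (iii), but Gb–Bb–Db is the major chord from Eb minor. As a borrowed chord it is labeled bIII.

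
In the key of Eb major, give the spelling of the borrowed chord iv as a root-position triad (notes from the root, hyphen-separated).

iv is built on scale degree 4, which is Ab in both Eb major and its parallel. Building the minor chord from the parallel minor on Ab: Ab–Cb–Eb.

Ab-Cb-Eb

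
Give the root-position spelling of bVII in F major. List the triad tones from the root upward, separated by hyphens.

Eb-G-Bb

bVII is built on the lowered scale degree 7. In F major degree 7 is E; lowered it becomes Eb. In F minor the chord on Eb is Eb–G–Bb.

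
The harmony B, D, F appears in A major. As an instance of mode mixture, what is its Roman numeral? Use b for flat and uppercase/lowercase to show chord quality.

The root B is the diatonic 2nd degree of A major; the borrowing shows in the chord quality. Diatonically A major has Bm (ii) on that degree; B–D–F is instead the diminished chord native to A minor, so it takes the label ii°.

ii°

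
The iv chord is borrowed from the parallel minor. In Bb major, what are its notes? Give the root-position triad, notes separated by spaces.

The root, Eb, is scale degree 4 — the same note in Bb major and Bb minor; only the chord quality changes. Stacking thirds in Bb minor on Eb gives Eb–Gb–Bb.

Eb Gb Bb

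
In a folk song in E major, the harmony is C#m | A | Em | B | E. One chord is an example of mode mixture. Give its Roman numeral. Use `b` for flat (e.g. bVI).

i

The diatonic triads in E major are E, F#m, G#m, A, B, C#m, D#dim. Of the given chords, C#m, A, B and E are diatonic. Em (E–G–B) doesn't fit — on degree 1 E major would have E (I). Em is the degree-1 chord of E minor, so it is the borrowed i.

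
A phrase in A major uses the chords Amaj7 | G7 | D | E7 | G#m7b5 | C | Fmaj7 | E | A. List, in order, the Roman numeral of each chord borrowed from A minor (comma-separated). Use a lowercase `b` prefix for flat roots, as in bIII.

bVII7, bIII, bVImaj7

A major has the diatonic set A, Bm, C#m, D, E, F#m, G#dim. Amaj7, D, E7, G#m7b5, E and A all belong to that set. G7 (G–B–D–F) is not: scale degree 7 in A major carries G#dim (vii°). In A minor the chord on that degree is G7, so here it functions as bVII7, borrowed from the parallel minor. C (C–E–G) is not: scale degree 3 in A major carries C#m (iii). In A minor the chord on that degree is C, so here it functions as bIII, borrowed from the parallel minor. Fmaj7 (F–A–C–E) is not: scale degree 6 in A major carries F#m (vi). In A minor the chord on that degree is Fmaj7, so here it functions as bVImaj7, borrowed from the parallel minor.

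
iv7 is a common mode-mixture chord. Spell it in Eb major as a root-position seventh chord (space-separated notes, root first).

Ab Cb Eb Gb

iv7 is built on scale degree 4, which is Ab in both Eb major and its parallel. In Eb minor the chord on Ab is Ab–Cb–Eb–Gb.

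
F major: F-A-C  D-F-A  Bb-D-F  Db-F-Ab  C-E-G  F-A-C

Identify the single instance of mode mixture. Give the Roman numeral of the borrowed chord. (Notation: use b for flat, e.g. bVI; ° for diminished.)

bVI

F major has the diatonic set F, Gm, Am, Bb, C, Dm, Edim. F–A–C = F, D–F–A = Dm, Bb–D–F = Bb and C–E–G = C are all diatonic. But Db–F–Ab is foreign: the diatonic vi on degree 6 is Dm, whereas Db comes from F minor. It is labeled bVI.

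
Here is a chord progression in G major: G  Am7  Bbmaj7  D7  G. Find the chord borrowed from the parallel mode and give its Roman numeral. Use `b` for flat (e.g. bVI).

bIIImaj7

In G major the diatonic chords are G, Am, Bm, C, D, Em, F#dim. G, Am7 and D7 are all diatonic. Bbmaj7 (Bb–D–F–A) is not: scale degree 3 in G major carries Bm (iii). In G minor the chord on that degree is Bbmaj7, so here it functions as bIIImaj7, borrowed from the parallel minor.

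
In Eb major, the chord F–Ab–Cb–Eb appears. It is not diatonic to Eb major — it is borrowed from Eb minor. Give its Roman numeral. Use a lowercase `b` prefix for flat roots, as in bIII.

F is scale degree 2 in Eb major. F–Ab–Cb–Eb is a half-diminished-seventh chord — the form found in Eb minor, not the diatonic ii (Fm). Borrowed into Eb major it is written iiø7.

iiø7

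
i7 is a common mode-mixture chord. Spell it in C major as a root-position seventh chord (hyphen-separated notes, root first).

C-Eb-G-Bb

The root, C, is scale degree 1 — the same note in C major and C minor; only the chord quality changes. In C minor the chord on C is C–Eb–G–Bb.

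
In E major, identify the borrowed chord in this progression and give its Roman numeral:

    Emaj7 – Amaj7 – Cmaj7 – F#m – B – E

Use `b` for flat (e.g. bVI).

bVImaj7

E major has the diatonic set E, F#m, G#m, A, B, C#m, D#dim. Of the given chords, Emaj7, Amaj7, F#m, B and E are diatonic. But Cmaj7 (C–E–G–B) is foreign: the diatonic vi on degree 6 is C#m, whereas Cmaj7 comes from E minor. It is labeled bVImaj7.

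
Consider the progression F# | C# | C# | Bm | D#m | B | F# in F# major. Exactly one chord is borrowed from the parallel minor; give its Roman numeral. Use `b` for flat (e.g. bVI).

iv

In F# major the diatonic chords are F#, G#m, A#m, B, C#, D#m, E#dim. F#, C#, D#m and B all belong to that set. Bm (B–D–F#) doesn't fit — on degree 4 F# major would have B (IV). Bm is the degree-4 chord of F# minor, so it is the borrowed iv.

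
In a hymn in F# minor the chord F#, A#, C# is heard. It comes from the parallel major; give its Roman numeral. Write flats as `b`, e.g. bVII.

The root F# is the diatonic 1st degree of F# minor; the borrowing shows in the chord quality. The diatonic chord on degree 1 would be F#m (i), but F#–A#–C# is the major chord from F# major. As a borrowed chord it is labeled I.

I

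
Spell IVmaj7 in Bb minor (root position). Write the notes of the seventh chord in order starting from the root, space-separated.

The root, Eb, is scale degree 4 — the same note in Bb minor and Bb major; only the chord quality changes. Stacking thirds in Bb major on Eb gives Eb–G–Bb–D.

Eb G Bb D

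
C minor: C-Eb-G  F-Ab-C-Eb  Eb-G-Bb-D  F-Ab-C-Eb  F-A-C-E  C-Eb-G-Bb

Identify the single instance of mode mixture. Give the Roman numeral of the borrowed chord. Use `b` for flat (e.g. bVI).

IVmaj7

In C minor (with V from harmonic minor) the diatonic chords are Cm, Ddim, Eb, Fm, G, Ab, Bb. C–Eb–G = Cm, F–Ab–C–Eb = Fm7, Eb–G–Bb–D = Ebmaj7 and C–Eb–G–Bb = Cm7 all belong to that set. F–A–C–E is not: scale degree 4 in C minor carries Fm (iv). In C major the chord on that degree is Fmaj7, so here it functions as IVmaj7, borrowed from the parallel major.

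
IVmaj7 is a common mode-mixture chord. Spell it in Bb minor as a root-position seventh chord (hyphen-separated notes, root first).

The root, Eb, is scale degree 4 — the same note in Bb minor and Bb major; only the chord quality changes. In Bb major the chord on Eb is Eb–G–Bb–D.

Eb-G-Bb-D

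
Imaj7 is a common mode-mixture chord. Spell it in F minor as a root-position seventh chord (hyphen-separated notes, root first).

F-A-C-E

Imaj7 is built on scale degree 1, which is F in both F minor and its parallel. In F major the chord on F is F–A–C–E.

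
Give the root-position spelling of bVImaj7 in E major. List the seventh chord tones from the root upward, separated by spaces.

The root of bVImaj7 is the lowered 6th degree: C# becomes C. Building the major-seventh chord from the parallel minor on C: C–E–G–B.

C E G B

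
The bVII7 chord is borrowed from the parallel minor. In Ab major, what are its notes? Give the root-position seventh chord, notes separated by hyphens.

The root of bVII7 is the lowered 7th degree: G becomes Gb. Stacking thirds in Ab minor on Gb gives Gb–Bb–Db–Fb.

Gb-Bb-Db-Fb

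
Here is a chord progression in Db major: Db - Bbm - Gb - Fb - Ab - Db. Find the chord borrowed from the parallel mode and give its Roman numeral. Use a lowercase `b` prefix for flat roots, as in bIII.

In Db major the diatonic chords are Db, Ebm, Fm, Gb, Ab, Bbm, Cdim. Of the given chords, Db, Bbm, Gb and Ab are diatonic. But Fb (Fb–Ab–Cb) is foreign: the diatonic iii on degree 3 is Fm, whereas Fb comes from Db minor. It is labeled bIII.

bIII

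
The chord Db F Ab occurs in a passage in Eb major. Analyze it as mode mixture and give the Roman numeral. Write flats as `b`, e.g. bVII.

bVII

Db is the lowered form of scale degree 7 in Eb major (the diatonic degree 7 is D). Db–F–Ab is a major chord — the form found in Eb minor, not the diatonic vii° (Ddim). Borrowed into Eb major it is written bVII.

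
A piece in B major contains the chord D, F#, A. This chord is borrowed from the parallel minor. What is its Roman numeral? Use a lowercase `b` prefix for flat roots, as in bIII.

D is the lowered form of scale degree 3 in B major (the diatonic degree 3 is D#). D–F#–A is a major chord — the form found in B minor, not the diatonic iii (D#m). Borrowed into B major it is written bIII.

bIII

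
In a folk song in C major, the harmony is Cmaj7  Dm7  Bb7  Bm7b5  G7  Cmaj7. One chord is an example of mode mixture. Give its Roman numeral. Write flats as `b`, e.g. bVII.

C major has the diatonic set C, Dm, Em, F, G, Am, Bdim. Cmaj7, Dm7, Bm7b5 and G7 all belong to that set. But Bb7 (Bb–D–F–Ab) is foreign: the diatonic vii° on degree 7 is Bdim, whereas Bb7 comes from C minor. It is labeled bVII7.

bVII7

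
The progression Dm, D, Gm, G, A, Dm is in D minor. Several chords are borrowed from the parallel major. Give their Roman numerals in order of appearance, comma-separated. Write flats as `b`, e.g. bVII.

The diatonic triads in D minor (with V from harmonic minor) are Dm, Edim, F, Gm, A, Bb, C. Dm, Gm and A are all diatonic. But D (D–F#–A) is foreign: the diatonic i on degree 1 is Dm, whereas D comes from D major. It is labeled I. But G (G–B–D) is foreign: the diatonic iv on degree 4 is Gm, whereas G comes from D major. It is labeled IV.

I, IV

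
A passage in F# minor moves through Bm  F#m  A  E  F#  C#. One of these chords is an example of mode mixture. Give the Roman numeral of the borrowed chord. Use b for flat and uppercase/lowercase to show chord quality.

I

The diatonic triads in F# minor (with V from harmonic minor) are F#m, G#dim, A, Bm, C#, D, E. Bm, F#m, A, E and C# all belong to that set. But F# (F#–A#–C#) is foreign: the diatonic i on degree 1 is F#m, whereas F# comes from F# major. It is labeled I.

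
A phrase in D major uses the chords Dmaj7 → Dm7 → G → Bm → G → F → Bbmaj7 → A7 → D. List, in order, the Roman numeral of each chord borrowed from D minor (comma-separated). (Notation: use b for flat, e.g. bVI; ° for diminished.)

i7, bIII, bVImaj7

In D major the diatonic chords are D, Em, F#m, G, A, Bm, C#dim. Dmaj7, G, Bm, A7 and D all belong to that set. Dm7 (D–F–A–C) is not: scale degree 1 in D major carries D (I). In D minor the chord on that degree is Dm7, so here it functions as i7, borrowed from the parallel minor. F (F–A–C) doesn't fit — on degree 3 D major would have F#m (iii). F is the degree-3 chord of D minor, so it is the borrowed bIII. Bbmaj7 (Bb–D–F–A) is not: scale degree 6 in D major carries Bm (vi). In D minor the chord on that degree is Bbmaj7, so here it functions as bVImaj7, borrowed from the parallel minor.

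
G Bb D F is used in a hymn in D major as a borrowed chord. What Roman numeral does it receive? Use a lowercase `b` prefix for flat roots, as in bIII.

The root G is the diatonic 4th degree of D major; the borrowing shows in the chord quality. Diatonically D major has G (IV) on that degree; G–Bb–D–F is instead the minor-seventh chord native to D minor, so it takes the label iv7.

iv7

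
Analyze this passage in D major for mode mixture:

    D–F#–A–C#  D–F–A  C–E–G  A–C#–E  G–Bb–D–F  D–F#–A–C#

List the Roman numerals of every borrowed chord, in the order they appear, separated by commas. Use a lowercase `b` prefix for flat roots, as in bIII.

i, bVII, iv7

In D major the diatonic chords are D, Em, F#m, G, A, Bm, C#dim. D–F#–A–C# = Dmaj7 and A–C#–E = A are both diatonic. But D–F–A is foreign: the diatonic I on degree 1 is D, whereas Dm comes from D minor. It is labeled i. But C–E–G is foreign: the diatonic vii° on degree 7 is C#dim, whereas C comes from D minor. It is labeled bVII. G–Bb–D–F doesn't fit — on degree 4 D major would have G (IV). Gm7 is the degree-4 chord of D minor, so it is the borrowed iv7.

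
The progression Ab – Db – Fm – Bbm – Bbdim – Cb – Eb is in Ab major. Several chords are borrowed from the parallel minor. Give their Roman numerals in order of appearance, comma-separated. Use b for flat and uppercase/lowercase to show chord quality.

The diatonic triads in Ab major are Ab, Bbm, Cm, Db, Eb, Fm, Gdim. Ab, Db, Fm, Bbm and Eb all belong to that set. Bbdim (Bb–Db–Fb) is not: scale degree 2 in Ab major carries Bbm (ii). In Ab minor the chord on that degree is Bbdim, so here it functions as ii°, borrowed from the parallel minor. But Cb (Cb–Eb–Gb) is foreign: the diatonic iii on degree 3 is Cm, whereas Cb comes from Ab minor. It is labeled bIII.

ii°, bIII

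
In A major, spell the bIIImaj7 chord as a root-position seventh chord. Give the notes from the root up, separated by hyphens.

C-E-G-B

The root of bIIImaj7 is the lowered 3rd degree: C# becomes C. Stacking thirds in A minor on C gives C–E–G–B.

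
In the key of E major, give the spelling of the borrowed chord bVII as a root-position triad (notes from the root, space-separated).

bVII is built on the lowered scale degree 7. In E major degree 7 is D#; lowered it becomes D. In E minor the chord on D is D–F#–A.

D F# A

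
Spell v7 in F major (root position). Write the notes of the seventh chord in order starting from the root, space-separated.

C Eb G Bb

The root, C, is scale degree 5 — the same note in F major and F minor; only the chord quality changes. Building the minor-seventh chord from the parallel minor on C: C–Eb–G–Bb.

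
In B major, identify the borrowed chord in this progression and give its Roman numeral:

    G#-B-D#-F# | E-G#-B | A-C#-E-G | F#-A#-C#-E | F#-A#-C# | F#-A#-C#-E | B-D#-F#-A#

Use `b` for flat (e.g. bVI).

bVII7

In B major the diatonic chords are B, C#m, D#m, E, F#, G#m, A#dim. G#–B–D#–F# = G#m7, E–G#–B = E, F#–A#–C#–E = F#7, F#–A#–C# = F# and B–D#–F#–A# = Bmaj7 are all diatonic. A–C#–E–G is not: scale degree 7 in B major carries A#dim (vii°). In B minor the chord on that degree is A7, so here it functions as bVII7, borrowed from the parallel minor.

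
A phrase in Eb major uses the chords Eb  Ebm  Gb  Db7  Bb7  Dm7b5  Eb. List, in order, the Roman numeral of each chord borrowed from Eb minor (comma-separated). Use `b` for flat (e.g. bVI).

The diatonic triads in Eb major are Eb, Fm, Gm, Ab, Bb, Cm, Ddim. Eb, Bb7 and Dm7b5 all belong to that set. Ebm (Eb–Gb–Bb) is not: scale degree 1 in Eb major carries Eb (I). In Eb minor the chord on that degree is Ebm, so here it functions as i, borrowed from the parallel minor. Gb (Gb–Bb–Db) doesn't fit — on degree 3 Eb major would have Gm (iii). Gb is the degree-3 chord of Eb minor, so it is the borrowed bIII. But Db7 (Db–F–Ab–Cb) is foreign: the diatonic vii° on degree 7 is Ddim, whereas Db7 comes from Eb minor. It is labeled bVII7.

i, bIII, bVII7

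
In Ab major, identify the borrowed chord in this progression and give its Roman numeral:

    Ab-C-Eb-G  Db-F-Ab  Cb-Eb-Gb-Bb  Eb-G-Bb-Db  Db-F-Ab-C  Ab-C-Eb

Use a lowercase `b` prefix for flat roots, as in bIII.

bIIImaj7

In Ab major the diatonic chords are Ab, Bbm, Cm, Db, Eb, Fm, Gdim. Ab–C–Eb–G = Abmaj7, Db–F–Ab = Db, Eb–G–Bb–Db = Eb7, Db–F–Ab–C = Dbmaj7 and Ab–C–Eb = Ab are all diatonic. Cb–Eb–Gb–Bb doesn't fit — on degree 3 Ab major would have Cm (iii). Cbmaj7 is the degree-3 chord of Ab minor, so it is the borrowed bIIImaj7.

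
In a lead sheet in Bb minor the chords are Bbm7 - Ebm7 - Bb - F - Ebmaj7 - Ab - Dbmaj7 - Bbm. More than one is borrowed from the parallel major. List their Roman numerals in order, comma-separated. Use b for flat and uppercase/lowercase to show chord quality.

I, IVmaj7

Bb minor has the diatonic set Bbm, Cdim, Db, Ebm, F, Gb, Ab (with V from harmonic minor). Bbm7, Ebm7, F, Ab, Dbmaj7 and Bbm all belong to that set. But Bb (Bb–D–F) is foreign: the diatonic i on degree 1 is Bbm, whereas Bb comes from Bb major. It is labeled I. Ebmaj7 (Eb–G–Bb–D) doesn't fit — on degree 4 Bb minor would have Ebm (iv). Ebmaj7 is the degree-4 chord of Bb major, so it is the borrowed IVmaj7.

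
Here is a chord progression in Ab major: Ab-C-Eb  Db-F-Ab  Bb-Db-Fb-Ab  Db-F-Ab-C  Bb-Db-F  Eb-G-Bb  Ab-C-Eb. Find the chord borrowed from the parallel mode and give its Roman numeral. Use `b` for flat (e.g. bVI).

iiø7

Ab major has the diatonic set Ab, Bbm, Cm, Db, Eb, Fm, Gdim. Ab–C–Eb = Ab, Db–F–Ab = Db, Db–F–Ab–C = Dbmaj7, Bb–Db–F = Bbm and Eb–G–Bb = Eb all belong to that set. Bb–Db–Fb–Ab is not: scale degree 2 in Ab major carries Bbm (ii). In Ab minor the chord on that degree is Bbm7b5, so here it functions as iiø7, borrowed from the parallel minor.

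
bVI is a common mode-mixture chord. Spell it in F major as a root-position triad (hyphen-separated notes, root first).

The root of bVI is the lowered 6th degree: D becomes Db. Building the major chord from the parallel minor on Db: Db–F–Ab.

Db-F-Ab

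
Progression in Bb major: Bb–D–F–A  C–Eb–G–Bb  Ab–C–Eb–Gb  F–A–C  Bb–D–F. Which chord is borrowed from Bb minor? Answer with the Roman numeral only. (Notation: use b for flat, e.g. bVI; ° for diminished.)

bVII7

Bb major has the diatonic set Bb, Cm, Dm, Eb, F, Gm, Adim. Bb–D–F–A = Bbmaj7, C–Eb–G–Bb = Cm7, F–A–C = F and Bb–D–F = Bb all belong to that set. But Ab–C–Eb–Gb is foreign: the diatonic vii° on degree 7 is Adim, whereas Ab7 comes from Bb minor. It is labeled bVII7.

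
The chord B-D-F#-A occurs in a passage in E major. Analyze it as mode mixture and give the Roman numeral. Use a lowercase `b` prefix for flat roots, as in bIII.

v7

B is scale degree 5 in E major. The diatonic chord on degree 5 would be B (V), but B–D–F#–A is the minor-seventh chord from E minor. As a borrowed chord it is labeled v7.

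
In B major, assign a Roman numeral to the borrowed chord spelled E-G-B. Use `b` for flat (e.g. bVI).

iv

E is scale degree 4 in B major. The diatonic chord on degree 4 would be E (IV), but E–G–B is the minor chord from B minor. As a borrowed chord it is labeled iv.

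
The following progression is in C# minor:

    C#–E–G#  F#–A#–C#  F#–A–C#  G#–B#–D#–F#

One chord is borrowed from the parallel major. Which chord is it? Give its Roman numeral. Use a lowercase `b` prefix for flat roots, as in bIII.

IV

The diatonic triads in C# minor (with V from harmonic minor) are C#m, D#dim, E, F#m, G#, A, B. C#–E–G# = C#m, F#–A–C# = F#m and G#–B#–D#–F# = G#7 are all diatonic. F#–A#–C# is not: scale degree 4 in C# minor carries F#m (iv). In C# major the chord on that degree is F#, so here it functions as IV, borrowed from the parallel major.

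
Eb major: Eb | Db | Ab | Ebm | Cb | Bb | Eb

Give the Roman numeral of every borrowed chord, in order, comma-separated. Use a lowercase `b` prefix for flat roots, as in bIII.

bVII, i, bVI

The diatonic triads in Eb major are Eb, Fm, Gm, Ab, Bb, Cm, Ddim. Eb, Ab and Bb are all diatonic. But Db (Db–F–Ab) is foreign: the diatonic vii° on degree 7 is Ddim, whereas Db comes from Eb minor. It is labeled bVII. Ebm (Eb–Gb–Bb) is not: scale degree 1 in Eb major carries Eb (I). In Eb minor the chord on that degree is Ebm, so here it functions as i, borrowed from the parallel minor. But Cb (Cb–Eb–Gb) is foreign: the diatonic vi on degree 6 is Cm, whereas Cb comes from Eb minor. It is labeled bVI.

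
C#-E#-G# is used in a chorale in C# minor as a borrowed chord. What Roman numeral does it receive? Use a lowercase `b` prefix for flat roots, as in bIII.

I

The root C# is the diatonic 1st degree of C# minor; the borrowing shows in the chord quality. C#–E#–G# is a major chord — the form found in C# major, not the diatonic i (C#m). Borrowed into C# minor it is written I.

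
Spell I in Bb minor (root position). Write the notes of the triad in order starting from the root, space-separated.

Bb D F

I is built on scale degree 1, which is Bb in both Bb minor and its parallel. Stacking thirds in Bb major on Bb gives Bb–D–F.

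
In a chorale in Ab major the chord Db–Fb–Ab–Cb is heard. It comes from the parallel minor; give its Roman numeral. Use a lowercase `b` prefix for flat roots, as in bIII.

iv7

Db is scale degree 4 in Ab major. The diatonic chord on degree 4 would be Db (IV), but Db–Fb–Ab–Cb is the minor-seventh chord from Ab minor. As a borrowed chord it is labeled iv7.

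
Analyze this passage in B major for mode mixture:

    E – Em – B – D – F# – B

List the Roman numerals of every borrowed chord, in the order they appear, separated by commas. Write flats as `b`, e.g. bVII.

In B major the diatonic chords are B, C#m, D#m, E, F#, G#m, A#dim. Of the given chords, E, B and F# are diatonic. Em (E–G–B) doesn't fit — on degree 4 B major would have E (IV). Em is the degree-4 chord of B minor, so it is the borrowed iv. But D (D–F#–A) is foreign: the diatonic iii on degree 3 is D#m, whereas D comes from B minor. It is labeled bIII.

iv, bIII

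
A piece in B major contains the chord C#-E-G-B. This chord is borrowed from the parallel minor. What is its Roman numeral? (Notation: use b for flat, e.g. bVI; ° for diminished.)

iiø7

The root C# is the diatonic 2nd degree of B major; the borrowing shows in the chord quality. Diatonically B major has C#m (ii) on that degree; C#–E–G–B is instead the half-diminished-seventh chord native to B minor, so it takes the label iiø7.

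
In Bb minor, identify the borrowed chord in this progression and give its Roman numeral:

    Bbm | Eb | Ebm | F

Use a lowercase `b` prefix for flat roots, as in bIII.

The diatonic triads in Bb minor (with V from harmonic minor) are Bbm, Cdim, Db, Ebm, F, Gb, Ab. Of the given chords, Bbm, Ebm and F are diatonic. But Eb (Eb–G–Bb) is foreign: the diatonic iv on degree 4 is Ebm, whereas Eb comes from Bb major. It is labeled IV.

IV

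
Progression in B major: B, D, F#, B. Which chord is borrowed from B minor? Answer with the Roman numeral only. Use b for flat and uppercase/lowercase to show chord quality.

bIII

The diatonic triads in B major are B, C#m, D#m, E, F#, G#m, A#dim. B and F# both belong to that set. D (D–F#–A) doesn't fit — on degree 3 B major would have D#m (iii). D is the degree-3 chord of B minor, so it is the borrowed bIII.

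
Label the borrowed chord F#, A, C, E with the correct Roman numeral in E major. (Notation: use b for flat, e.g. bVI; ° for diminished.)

iiø7

F# is scale degree 2 in E major. F#–A–C–E is a half-diminished-seventh chord — the form found in E minor, not the diatonic ii (F#m). Borrowed into E major it is written iiø7.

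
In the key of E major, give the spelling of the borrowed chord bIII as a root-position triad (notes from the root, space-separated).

G B D

Scale degree 3 in E major is G#. bIII uses the lowered form, G, taken from E minor. Stacking thirds in E minor on G gives G–B–D.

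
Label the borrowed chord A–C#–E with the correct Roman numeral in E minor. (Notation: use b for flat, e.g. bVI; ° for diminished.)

IV

The root A is the diatonic 4th degree of E minor; the borrowing shows in the chord quality. The diatonic chord on degree 4 would be Am (iv), but A–C#–E is the major chord from E major. As a borrowed chord it is labeled IV.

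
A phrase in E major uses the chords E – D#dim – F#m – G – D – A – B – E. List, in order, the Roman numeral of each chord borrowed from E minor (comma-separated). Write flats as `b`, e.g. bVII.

The diatonic triads in E major are E, F#m, G#m, A, B, C#m, D#dim. E, D#dim, F#m, A and B all belong to that set. G (G–B–D) doesn't fit — on degree 3 E major would have G#m (iii). G is the degree-3 chord of E minor, so it is the borrowed bIII. But D (D–F#–A) is foreign: the diatonic vii° on degree 7 is D#dim, whereas D comes from E minor. It is labeled bVII.

bIII, bVII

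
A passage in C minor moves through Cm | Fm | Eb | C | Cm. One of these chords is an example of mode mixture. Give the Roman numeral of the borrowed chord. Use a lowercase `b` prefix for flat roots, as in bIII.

I

In C minor (with V from harmonic minor) the diatonic chords are Cm, Ddim, Eb, Fm, G, Ab, Bb. Of the given chords, Cm, Fm and Eb are diatonic. C (C–E–G) is not: scale degree 1 in C minor carries Cm (i). In C major the chord on that degree is C, so here it functions as I, borrowed from the parallel major.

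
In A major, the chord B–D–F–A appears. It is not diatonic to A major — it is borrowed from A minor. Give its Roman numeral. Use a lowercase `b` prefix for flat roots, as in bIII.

The root B is the diatonic 2nd degree of A major; the borrowing shows in the chord quality. The diatonic chord on degree 2 would be Bm (ii), but B–D–F–A is the half-diminished-seventh chord from A minor. As a borrowed chord it is labeled iiø7.

iiø7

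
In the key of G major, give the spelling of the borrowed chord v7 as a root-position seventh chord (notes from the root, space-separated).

v7 is built on scale degree 5, which is D in both G major and its parallel. In G minor the chord on D is D–F–A–C.

D F A C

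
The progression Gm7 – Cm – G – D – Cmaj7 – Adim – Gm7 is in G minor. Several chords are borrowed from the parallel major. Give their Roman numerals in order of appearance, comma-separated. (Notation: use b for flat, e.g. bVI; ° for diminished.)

I, IVmaj7

G minor has the diatonic set Gm, Adim, Bb, Cm, D, Eb, F (with V from harmonic minor). Of the given chords, Gm7, Cm, D and Adim are diatonic. G (G–B–D) is not: scale degree 1 in G minor carries Gm (i). In G major the chord on that degree is G, so here it functions as I, borrowed from the parallel major. But Cmaj7 (C–E–G–B) is foreign: the diatonic iv on degree 4 is Cm, whereas Cmaj7 comes from G major. It is labeled IVmaj7.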